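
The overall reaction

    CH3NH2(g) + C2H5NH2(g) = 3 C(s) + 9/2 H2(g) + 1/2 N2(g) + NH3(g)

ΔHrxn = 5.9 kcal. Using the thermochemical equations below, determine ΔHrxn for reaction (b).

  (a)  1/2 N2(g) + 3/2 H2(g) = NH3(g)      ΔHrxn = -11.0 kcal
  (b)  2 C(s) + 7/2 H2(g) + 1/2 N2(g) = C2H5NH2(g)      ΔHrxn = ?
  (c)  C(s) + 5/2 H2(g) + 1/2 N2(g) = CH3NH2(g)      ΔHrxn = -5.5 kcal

(a) as written: -11.0 kcal
(b) reversed: contributes −x
(c) reversed: +5.5 kcal
+5.9 = (-11.0) + (+5.5) − x
x = (+5.9 − (-5.5)) / (-1) = -11.4 kcal

ΔHrxn = -11.4 kcal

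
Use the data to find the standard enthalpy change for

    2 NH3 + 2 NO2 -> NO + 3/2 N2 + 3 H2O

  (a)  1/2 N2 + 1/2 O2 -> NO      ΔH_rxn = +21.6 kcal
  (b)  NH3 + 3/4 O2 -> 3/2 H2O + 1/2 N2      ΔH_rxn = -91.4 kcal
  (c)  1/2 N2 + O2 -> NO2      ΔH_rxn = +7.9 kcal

(a) as written (NO already on the product side): +21.6 kcal
(b) × 2 (scale by 2 for the 2 NH3): (2)·(-91.4) = -182.8 kcal
(c) reversed and × 2 (reverse to put NO2 on the reactant side; ×2 to match 2 NO2 in the target): (-2)·(+7.9) = -15.8 kcal
Since enthalpy is a state function, ΔH_rxn = (1)·(+21.6) + (2)·(-91.4) + (-2)·(+7.9) = -177.0 kcal

ΔH_rxn = -177.0 kcal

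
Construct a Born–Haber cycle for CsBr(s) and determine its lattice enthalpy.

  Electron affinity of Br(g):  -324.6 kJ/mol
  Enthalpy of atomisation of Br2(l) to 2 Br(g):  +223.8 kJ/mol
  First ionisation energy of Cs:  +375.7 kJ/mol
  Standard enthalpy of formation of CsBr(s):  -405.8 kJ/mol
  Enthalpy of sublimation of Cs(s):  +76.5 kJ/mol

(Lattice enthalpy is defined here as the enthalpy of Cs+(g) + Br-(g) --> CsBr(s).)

ΔHf° = 1·ΔHsub + 1·(ΣIE) + 1/2·D(Br2) + 1·EA + U
-405.8 = 1·(+76.5) + 1·(+375.7) + 1/2·(+223.8) + 1·(-324.6) + U
U = -405.8 − (+239.5) = -645.3 kJ/mol

U = -645.3 kJ/mol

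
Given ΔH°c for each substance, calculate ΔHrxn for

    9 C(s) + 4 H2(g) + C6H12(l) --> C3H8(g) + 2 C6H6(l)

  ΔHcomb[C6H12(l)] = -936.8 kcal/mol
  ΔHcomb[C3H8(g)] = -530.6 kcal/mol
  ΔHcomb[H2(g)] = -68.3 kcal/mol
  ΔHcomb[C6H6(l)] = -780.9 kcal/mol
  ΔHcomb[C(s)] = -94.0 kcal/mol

ΔHrxn = 36.4 kcal/mol

With combustion enthalpies, reactants minus products:
= [9·(-94.0) + 4·(-68.3) + 1·(-936.8)] − [1·(-530.6) + 2·(-780.9)]
= 36.4 kcal/mol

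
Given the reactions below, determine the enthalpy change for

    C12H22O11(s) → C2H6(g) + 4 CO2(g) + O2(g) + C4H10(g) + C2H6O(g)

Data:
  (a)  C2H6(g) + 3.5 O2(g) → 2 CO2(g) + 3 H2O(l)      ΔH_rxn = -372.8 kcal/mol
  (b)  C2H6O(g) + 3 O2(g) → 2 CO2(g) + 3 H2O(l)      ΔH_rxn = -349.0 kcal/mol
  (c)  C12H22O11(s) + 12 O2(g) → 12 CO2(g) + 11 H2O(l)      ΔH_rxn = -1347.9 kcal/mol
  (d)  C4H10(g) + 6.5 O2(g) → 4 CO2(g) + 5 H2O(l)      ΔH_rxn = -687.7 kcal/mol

(a) reversed: +372.8 kcal/mol
(b) reversed: +349.0 kcal/mol
(c) as written: -1347.9 kcal/mol
(d) reversed: +687.7 kcal/mol
ΔH_rxn = (-1)·(-372.8) + (-1)·(-349.0) + (1)·(-1347.9) + (-1)·(-687.7) = 61.6 kcal/mol

ΔH_rxn = 61.6 kcal/mol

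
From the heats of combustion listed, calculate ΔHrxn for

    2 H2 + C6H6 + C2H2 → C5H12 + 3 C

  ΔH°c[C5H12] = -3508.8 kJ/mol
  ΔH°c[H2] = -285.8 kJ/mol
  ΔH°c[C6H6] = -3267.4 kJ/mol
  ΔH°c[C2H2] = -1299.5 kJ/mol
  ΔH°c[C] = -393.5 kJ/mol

ΔHrxn = -449.2 kJ/mol

Using ΔH = Σ nΔHc°(reactants) − Σ nΔHc°(products):
= [2·(-285.8) + 1·(-3267.4) + 1·(-1299.5)] − [1·(-3508.8) + 3·(-393.5)]
= -449.2 kJ/mol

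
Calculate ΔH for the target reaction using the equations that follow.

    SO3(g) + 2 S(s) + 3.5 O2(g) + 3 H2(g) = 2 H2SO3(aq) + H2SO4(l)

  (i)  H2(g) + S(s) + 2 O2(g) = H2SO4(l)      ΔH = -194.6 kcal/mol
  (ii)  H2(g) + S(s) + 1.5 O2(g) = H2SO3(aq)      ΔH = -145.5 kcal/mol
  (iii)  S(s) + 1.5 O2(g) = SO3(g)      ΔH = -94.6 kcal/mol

ΔH = -391.0 kcal/mol

(i) as written (H2SO4(l) already on the product side): -194.6 kcal/mol
(ii) × 2 (scale by 2 for the 2 H2SO3(aq)): (2)·(-145.5) = -291.0 kcal/mol
(iii) reversed (reverse to put SO3(g) on the reactant side): +94.6 kcal/mol
ΔH = (-194.6) + (-291.0) + (+94.6) = -391.0 kcal/mol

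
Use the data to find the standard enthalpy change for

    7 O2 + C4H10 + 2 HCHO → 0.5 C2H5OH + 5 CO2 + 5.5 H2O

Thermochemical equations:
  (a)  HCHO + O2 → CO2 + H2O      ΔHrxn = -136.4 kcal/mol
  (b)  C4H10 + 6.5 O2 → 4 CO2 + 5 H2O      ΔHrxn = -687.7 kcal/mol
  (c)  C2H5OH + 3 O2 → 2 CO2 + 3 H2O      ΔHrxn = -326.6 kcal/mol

(a) × 2 (scale by 2 for the 2 HCHO): (2)·(-136.4) = -272.8 kcal/mol
(b) as written (C4H10 already on the reactant side): -687.7 kcal/mol
(c) reversed and × 1/2 (C2H5OH must end up as a product; scale by 1/2 for the 1/2 C2H5OH): (-1/2)·(-326.6) = +163.3 kcal/mol
Combining the equations, ΔHrxn = (2)·(-136.4) + (1)·(-687.7) + (-1/2)·(-326.6) = -797.2 kcal/mol

ΔHrxn = -797.2 kcal/mol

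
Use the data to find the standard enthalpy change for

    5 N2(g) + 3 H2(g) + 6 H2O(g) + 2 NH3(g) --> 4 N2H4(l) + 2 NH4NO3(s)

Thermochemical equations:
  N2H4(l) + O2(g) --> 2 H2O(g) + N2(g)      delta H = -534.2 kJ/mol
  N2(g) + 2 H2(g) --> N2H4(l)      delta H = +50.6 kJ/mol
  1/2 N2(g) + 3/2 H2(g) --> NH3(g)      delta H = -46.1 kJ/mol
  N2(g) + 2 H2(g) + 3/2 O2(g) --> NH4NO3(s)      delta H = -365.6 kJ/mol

delta H = 1014.2 kJ/mol

equation 1 reversed and × 3: (-3)·(-534.2) = +1602.6 kJ/mol
equation 2 as written: +50.6 kJ/mol
equation 3 reversed and × 2: (-2)·(-46.1) = +92.2 kJ/mol
equation 4 × 2: (2)·(-365.6) = -731.2 kJ/mol
delta H = (-3)·(-534.2) + (1)·(+50.6) + (-2)·(-46.1) + (2)·(-365.6) = 1014.2 kJ/mol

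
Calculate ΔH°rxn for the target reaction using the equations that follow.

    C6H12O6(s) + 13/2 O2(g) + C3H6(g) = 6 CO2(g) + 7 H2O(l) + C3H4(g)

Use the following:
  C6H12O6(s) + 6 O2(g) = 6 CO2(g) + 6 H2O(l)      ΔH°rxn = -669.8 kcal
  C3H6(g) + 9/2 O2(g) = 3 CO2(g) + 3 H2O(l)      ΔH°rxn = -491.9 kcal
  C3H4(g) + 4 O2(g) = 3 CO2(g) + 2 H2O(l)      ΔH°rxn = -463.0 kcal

ΔH°rxn = -698.7 kcal

equation 1 as written (C6H12O6(s) already on the reactant side): -669.8 kcal
equation 2 as written (C3H6(g) already on the reactant side): -491.9 kcal
equation 3 reversed (C3H4(g) must end up as a product): +463.0 kcal
Combining the equations, ΔH°rxn = (1)·(-669.8) + (1)·(-491.9) + (-1)·(-463.0) = -698.7 kcal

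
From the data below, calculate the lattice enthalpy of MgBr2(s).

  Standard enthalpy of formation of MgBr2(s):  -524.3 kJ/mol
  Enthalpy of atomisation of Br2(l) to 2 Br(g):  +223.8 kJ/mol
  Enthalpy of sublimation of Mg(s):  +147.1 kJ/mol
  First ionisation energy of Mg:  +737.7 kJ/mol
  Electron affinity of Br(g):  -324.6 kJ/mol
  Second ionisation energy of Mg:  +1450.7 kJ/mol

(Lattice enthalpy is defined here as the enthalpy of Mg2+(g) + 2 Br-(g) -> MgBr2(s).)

ΔHf° = 1·ΔHsub + 1·(ΣIE) + 1·D(Br2) + 2·EA + U
-524.3 = 1·(+147.1) + 1·(+2188.4) + 1·(+223.8) + 2·(-324.6) + U
U = -524.3 − (+1910.1) = -2434.4 kJ/mol

U = -2434.4 kJ/mol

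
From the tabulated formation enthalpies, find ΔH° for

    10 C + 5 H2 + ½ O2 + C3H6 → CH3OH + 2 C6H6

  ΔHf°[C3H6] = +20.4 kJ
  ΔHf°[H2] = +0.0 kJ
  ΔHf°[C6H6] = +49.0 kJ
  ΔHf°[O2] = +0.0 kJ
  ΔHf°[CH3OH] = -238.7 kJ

ΔH° = -161.1 kJ

Products: 1·(-238.7) + 2·(+49.0) = -140.7
Reactants: 10·(+0.0) + 5·(+0.0) + 1/2·(+0.0) + 1·(+20.4) = +20.4
ΔH° = (-140.7) − (+20.4) = -161.1 kJ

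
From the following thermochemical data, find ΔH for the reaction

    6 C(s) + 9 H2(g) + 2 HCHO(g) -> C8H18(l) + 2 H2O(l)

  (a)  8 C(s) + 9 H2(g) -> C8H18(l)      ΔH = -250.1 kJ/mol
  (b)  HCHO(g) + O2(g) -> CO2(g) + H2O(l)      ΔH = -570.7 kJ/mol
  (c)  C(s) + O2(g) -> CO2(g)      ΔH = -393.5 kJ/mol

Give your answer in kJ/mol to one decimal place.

ΔH = -604.5 kJ/mol

(a) as written: -250.1 kJ/mol
(b) × 2: (2)·(-570.7) = -1141.4 kJ/mol
(c) reversed and × 2: (-2)·(-393.5) = +787.0 kJ/mol
ΔH = (-250.1) + (-1141.4) + (+787.0) = -604.5 kJ/mol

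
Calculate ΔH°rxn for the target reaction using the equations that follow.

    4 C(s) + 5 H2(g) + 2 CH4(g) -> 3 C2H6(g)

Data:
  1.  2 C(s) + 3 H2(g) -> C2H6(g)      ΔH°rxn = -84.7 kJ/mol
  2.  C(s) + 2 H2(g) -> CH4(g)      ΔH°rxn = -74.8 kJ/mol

eq. 1 × 3: (3)·(-84.7) = -254.1 kJ/mol
eq. 2 reversed and × 2: (-2)·(-74.8) = +149.6 kJ/mol
Summing the manipulated equations, ΔH°rxn = (-254.1) + (+149.6) = -104.5 kJ/mol

ΔH°rxn = -104.5 kJ/mol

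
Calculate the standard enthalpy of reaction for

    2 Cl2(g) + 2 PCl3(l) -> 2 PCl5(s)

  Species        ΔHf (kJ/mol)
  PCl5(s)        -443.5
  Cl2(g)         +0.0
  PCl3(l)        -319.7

ΔH° = -247.6 kJ/mol

Products: 2·(-443.5) = -887.0
Reactants: 2·(+0.0) + 2·(-319.7) = -639.4
ΔH° = (-887.0) − (-639.4) = -247.6 kJ/mol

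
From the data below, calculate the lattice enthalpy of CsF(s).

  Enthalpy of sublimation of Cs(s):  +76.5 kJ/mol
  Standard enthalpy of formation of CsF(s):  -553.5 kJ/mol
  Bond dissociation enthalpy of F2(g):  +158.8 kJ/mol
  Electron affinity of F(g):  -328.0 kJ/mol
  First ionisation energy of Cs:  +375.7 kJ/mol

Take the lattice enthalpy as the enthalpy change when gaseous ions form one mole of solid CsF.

U = -757.1 kJ/mol

ΔHf° = 1·ΔHsub + 1·(ΣIE) + 1/2·D(F2) + 1·EA + U
-553.5 = 1·(+76.5) + 1·(+375.7) + 1/2·(+158.8) + 1·(-328.0) + U
U = -553.5 − (+203.6) = -757.1 kJ/mol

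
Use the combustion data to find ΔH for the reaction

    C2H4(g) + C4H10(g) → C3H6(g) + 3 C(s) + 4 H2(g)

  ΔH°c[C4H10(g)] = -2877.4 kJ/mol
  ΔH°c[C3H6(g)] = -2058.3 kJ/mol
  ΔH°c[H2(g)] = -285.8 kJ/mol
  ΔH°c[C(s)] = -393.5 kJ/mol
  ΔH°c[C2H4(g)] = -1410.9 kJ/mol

ΔH = 93.7 kJ/mol

Using ΔH = Σ nΔHc°(reactants) − Σ nΔHc°(products):
= [1·(-1410.9) + 1·(-2877.4)] − [1·(-2058.3) + 3·(-393.5) + 4·(-285.8)]
= 93.7 kJ/mol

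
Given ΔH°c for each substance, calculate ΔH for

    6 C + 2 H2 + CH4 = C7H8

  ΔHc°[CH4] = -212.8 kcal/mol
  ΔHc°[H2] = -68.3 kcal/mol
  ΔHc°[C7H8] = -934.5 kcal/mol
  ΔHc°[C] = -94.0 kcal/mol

ΔH = 21.1 kcal/mol

Using ΔH = Σ nΔHc°(reactants) − Σ nΔHc°(products):
= [6·(-94.0) + 2·(-68.3) + 1·(-212.8)] − [1·(-934.5)]
= 21.1 kcal/mol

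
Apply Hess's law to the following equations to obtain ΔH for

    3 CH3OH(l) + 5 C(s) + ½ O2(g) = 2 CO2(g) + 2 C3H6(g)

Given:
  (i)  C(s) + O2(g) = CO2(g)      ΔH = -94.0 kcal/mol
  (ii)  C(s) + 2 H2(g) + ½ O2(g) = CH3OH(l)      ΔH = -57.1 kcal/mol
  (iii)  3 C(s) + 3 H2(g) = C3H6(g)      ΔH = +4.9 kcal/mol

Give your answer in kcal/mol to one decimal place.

ΔH = -6.9 kcal/mol

(i) × 2: (2)·(-94.0) = -188.0 kcal/mol
(ii) reversed and × 3: (-3)·(-57.1) = +171.3 kcal/mol
(iii) × 2: (2)·(+4.9) = +9.8 kcal/mol
ΔH = (2)·(-94.0) + (-3)·(-57.1) + (2)·(+4.9) = -6.9 kcal/mol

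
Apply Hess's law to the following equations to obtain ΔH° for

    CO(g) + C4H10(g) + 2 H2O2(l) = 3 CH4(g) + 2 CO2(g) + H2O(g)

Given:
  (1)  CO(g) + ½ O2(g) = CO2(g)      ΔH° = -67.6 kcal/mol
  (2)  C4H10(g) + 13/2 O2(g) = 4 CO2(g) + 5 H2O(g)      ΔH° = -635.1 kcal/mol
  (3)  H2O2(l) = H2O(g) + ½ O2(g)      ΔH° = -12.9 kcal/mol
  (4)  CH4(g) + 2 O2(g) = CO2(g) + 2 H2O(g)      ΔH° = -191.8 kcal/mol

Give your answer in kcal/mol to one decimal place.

(1) as written (CO(g) already on the reactant side): -67.6 kcal/mol
(2) as written (C4H10(g) already on the reactant side): -635.1 kcal/mol
(3) × 2 (scale by 2 for the 2 H2O2(l)): (2)·(-12.9) = -25.8 kcal/mol
(4) reversed and × 3 (reverse to put CH4(g) on the product side; scale by 3 for the 3 CH4(g)): (-3)·(-191.8) = +575.4 kcal/mol
ΔH° = (1)·(-67.6) + (1)·(-635.1) + (2)·(-12.9) + (-3)·(-191.8) = -153.1 kcal/mol

ΔH° = -153.1 kcal/mol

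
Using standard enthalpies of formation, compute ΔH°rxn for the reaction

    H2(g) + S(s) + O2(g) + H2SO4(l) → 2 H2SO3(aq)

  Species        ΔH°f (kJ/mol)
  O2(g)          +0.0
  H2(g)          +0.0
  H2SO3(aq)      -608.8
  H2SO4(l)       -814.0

ΔH°rxn = -403.6 kJ/mol

ΔH°rxn = Σ nΔHf°(products) − Σ nΔHf°(reactants).
Products: 2·(-608.8) = -1217.6
Reactants: 1·(+0.0) + 1·(+0.0) + 1·(+0.0) + 1·(-814.0) = -814.0
ΔH°rxn = (-1217.6) − (-814.0) = -403.6 kJ/mol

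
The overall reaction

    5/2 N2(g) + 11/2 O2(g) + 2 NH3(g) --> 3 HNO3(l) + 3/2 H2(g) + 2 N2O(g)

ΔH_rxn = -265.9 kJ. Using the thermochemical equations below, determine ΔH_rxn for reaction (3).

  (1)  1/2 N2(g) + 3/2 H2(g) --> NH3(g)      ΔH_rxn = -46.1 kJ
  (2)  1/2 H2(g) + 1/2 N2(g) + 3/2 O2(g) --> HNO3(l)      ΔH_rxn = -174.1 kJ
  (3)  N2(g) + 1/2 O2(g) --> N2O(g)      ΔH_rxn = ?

ΔH_rxn = 82.1 kJ

(1) reversed and × 2: (-2)·(-46.1) = +92.2 kJ
(2) × 3: (3)·(-174.1) = -522.3 kJ
(3) × 2: contributes 2·x
-265.9 = (+92.2) + (-522.3) + 2·x
x = (-265.9 − (-430.1)) / (2) = 82.1 kJ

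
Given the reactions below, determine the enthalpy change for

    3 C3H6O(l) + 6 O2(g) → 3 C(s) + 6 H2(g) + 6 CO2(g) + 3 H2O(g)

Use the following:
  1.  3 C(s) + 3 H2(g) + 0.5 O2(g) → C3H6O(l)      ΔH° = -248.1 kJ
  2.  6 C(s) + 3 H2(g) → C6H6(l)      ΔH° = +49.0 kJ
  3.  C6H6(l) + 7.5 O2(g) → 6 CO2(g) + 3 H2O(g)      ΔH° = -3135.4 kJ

eq. 1 reversed and × 3 (C3H6O(l) must end up as a reactant; ×3 to match 3 C3H6O(l) in the target): (-3)·(-248.1) = +744.3 kJ
eq. 2 as written: +49.0 kJ
eq. 3 as written (CO2(g) already on the product side): -3135.4 kJ
By Hess's law, ΔH° = (-3)·(-248.1) + (1)·(+49.0) + (1)·(-3135.4) = -2342.1 kJ

ΔH° = -2342.1 kJ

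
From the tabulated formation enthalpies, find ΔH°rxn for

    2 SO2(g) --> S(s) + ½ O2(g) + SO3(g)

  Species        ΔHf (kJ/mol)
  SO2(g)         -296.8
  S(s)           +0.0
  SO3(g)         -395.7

Products: 1·(+0.0) + 1/2·(+0.0) + 1·(-395.7) = -395.7
Reactants: 2·(-296.8) = -593.6
ΔH°rxn = (-395.7) − (-593.6) = 197.9 kJ/mol

ΔH°rxn = 197.9 kJ/mol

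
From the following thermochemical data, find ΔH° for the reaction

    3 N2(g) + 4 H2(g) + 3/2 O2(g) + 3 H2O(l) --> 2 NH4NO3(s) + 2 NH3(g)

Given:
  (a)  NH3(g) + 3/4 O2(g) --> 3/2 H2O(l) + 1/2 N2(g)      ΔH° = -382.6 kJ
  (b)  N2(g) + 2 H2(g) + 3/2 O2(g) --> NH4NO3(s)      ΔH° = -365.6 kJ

ΔH° = 34.0 kJ

(a) reversed and × 2: (-2)·(-382.6) = +765.2 kJ
(b) × 2: (2)·(-365.6) = -731.2 kJ
ΔH° = (+765.2) + (-731.2) = 34.0 kJ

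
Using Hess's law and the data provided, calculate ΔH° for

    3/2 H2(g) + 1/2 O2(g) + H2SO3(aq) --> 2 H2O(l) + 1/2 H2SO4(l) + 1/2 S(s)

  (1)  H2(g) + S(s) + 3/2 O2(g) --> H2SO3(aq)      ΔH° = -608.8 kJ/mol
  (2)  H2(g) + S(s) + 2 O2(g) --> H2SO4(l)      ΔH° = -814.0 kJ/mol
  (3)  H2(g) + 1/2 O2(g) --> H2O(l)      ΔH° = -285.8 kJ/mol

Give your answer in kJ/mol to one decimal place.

(1) reversed: +608.8 kJ/mol
(2) × 1/2: (1/2)·(-814.0) = -407.0 kJ/mol
(3) × 2: (2)·(-285.8) = -571.6 kJ/mol
Since enthalpy is a state function, ΔH° = (-1)·(-608.8) + (1/2)·(-814.0) + (2)·(-285.8) = -369.8 kJ/mol

ΔH° = -369.8 kJ/mol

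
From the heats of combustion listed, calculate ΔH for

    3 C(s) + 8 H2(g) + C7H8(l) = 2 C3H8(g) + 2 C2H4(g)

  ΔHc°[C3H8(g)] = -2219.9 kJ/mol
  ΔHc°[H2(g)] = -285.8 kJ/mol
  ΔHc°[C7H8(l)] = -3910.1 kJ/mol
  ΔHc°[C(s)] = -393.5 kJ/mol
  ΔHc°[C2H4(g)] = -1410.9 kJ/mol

With combustion enthalpies, reactants minus products:
= [3·(-393.5) + 8·(-285.8) + 1·(-3910.1)] − [2·(-2219.9) + 2·(-1410.9)]
= -115.4 kJ/mol

ΔH = -115.4 kJ/mol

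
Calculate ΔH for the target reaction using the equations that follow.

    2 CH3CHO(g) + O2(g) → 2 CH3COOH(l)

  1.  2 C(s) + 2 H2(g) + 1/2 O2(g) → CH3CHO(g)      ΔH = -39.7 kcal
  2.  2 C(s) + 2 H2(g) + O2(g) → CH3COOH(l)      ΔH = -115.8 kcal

ΔH = -152.2 kcal

eq. 1 reversed and × 2: (-2)·(-39.7) = +79.4 kcal
eq. 2 × 2: (2)·(-115.8) = -231.6 kcal
Combining the equations, ΔH = (+79.4) + (-231.6) = -152.2 kcal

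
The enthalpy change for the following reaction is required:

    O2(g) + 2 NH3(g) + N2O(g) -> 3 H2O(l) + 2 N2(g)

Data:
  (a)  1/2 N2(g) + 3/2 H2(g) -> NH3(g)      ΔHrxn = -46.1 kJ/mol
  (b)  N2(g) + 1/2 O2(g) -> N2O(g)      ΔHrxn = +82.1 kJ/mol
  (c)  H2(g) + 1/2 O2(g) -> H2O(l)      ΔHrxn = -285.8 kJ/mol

(a) reversed and × 2 (NH3(g) must end up as a reactant; ×2 to match 2 NH3(g) in the target): (-2)·(-46.1) = +92.2 kJ/mol
(b) reversed (N2O(g) must end up as a reactant): -82.1 kJ/mol
(c) × 3 (×3 to match 3 H2O(l) in the target): (3)·(-285.8) = -857.4 kJ/mol
Since enthalpy is a state function, ΔHrxn = (+92.2) + (-82.1) + (-857.4) = -847.3 kJ/mol

ΔHrxn = -847.3 kJ/mol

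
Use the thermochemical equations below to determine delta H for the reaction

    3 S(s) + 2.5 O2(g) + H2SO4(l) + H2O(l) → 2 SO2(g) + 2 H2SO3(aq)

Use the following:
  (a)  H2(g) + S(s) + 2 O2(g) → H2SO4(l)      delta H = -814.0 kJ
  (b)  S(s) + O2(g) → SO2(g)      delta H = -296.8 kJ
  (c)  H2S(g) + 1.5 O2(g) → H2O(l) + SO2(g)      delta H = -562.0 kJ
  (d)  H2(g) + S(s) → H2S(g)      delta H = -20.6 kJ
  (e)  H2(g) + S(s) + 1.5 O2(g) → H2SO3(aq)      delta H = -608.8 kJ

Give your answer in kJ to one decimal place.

(a) reversed (H2SO4(l) must end up as a reactant): +814.0 kJ
(b) × 3: (3)·(-296.8) = -890.4 kJ
(c) reversed (reverse to put H2O(l) on the reactant side): +562.0 kJ
(d) reversed: +20.6 kJ
(e) × 2 (×2 to match 2 H2SO3(aq) in the target): (2)·(-608.8) = -1217.6 kJ
delta H = (+814.0) + (-890.4) + (+562.0) + (+20.6) + (-1217.6) = -711.4 kJ

delta H = -711.4 kJ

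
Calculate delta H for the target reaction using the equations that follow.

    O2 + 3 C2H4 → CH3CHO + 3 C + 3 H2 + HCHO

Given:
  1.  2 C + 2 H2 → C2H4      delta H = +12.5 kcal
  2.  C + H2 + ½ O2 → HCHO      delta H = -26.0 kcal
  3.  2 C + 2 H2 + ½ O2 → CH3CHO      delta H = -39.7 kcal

eq. 1 reversed and × 3 (reverse to put C2H4 on the reactant side; scale by 3 for the 3 C2H4): (-3)·(+12.5) = -37.5 kcal
eq. 2 as written (HCHO already on the product side): -26.0 kcal
eq. 3 as written (CH3CHO already on the product side): -39.7 kcal
delta H = (-3)·(+12.5) + (1)·(-26.0) + (1)·(-39.7) = -103.2 kcal

delta H = -103.2 kcal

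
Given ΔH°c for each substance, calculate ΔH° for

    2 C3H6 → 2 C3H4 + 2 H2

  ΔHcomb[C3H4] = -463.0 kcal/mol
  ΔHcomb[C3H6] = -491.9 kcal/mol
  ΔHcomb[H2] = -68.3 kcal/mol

ΔH° = 78.8 kcal/mol

With combustion enthalpies, reactants minus products:
= [2·(-491.9)] − [2·(-463.0) + 2·(-68.3)]
= 78.8 kcal/mol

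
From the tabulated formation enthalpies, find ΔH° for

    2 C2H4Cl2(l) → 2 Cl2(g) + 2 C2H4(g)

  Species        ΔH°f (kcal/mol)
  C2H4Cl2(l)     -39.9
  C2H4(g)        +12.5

ΔH° = 104.8 kcal/mol

ΔH°rxn = Σ nΔHf°(products) − Σ nΔHf°(reactants).
Products: 2·(+0.0) + 2·(+12.5) = +25.0
Reactants: 2·(-39.9) = -79.8
ΔH° = (+25.0) − (-79.8) = 104.8 kcal/mol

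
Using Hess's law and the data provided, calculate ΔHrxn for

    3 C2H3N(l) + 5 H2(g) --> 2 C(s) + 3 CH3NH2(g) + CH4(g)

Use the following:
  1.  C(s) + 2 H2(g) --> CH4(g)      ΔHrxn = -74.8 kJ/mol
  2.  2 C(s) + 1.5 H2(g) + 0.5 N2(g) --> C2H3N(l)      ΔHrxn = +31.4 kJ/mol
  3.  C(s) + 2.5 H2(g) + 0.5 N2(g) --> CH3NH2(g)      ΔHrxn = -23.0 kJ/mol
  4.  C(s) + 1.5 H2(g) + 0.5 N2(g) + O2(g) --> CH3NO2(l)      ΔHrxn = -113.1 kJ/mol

eq. 1 as written (CH4(g) already on the product side): -74.8 kJ/mol
eq. 2 reversed and × 3 (C2H3N(l) must end up as a reactant; scale by 3 for the 3 C2H3N(l)): (-3)·(+31.4) = -94.2 kJ/mol
eq. 3 × 3 (scale by 3 for the 3 CH3NH2(g)): (3)·(-23.0) = -69.0 kJ/mol
eq. 4: not needed (O2(g) appears nowhere else).
ΔHrxn = (1)·(-74.8) + (-3)·(+31.4) + (3)·(-23.0) = -238.0 kJ/mol

ΔHrxn = -238.0 kJ/mol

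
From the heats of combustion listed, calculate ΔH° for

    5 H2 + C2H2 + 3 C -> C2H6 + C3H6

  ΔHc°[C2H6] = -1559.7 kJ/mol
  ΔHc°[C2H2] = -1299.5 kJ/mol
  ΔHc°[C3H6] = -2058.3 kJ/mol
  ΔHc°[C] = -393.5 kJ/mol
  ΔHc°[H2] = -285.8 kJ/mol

Using ΔH = Σ nΔHc°(reactants) − Σ nΔHc°(products):
= [5·(-285.8) + 1·(-1299.5) + 3·(-393.5)] − [1·(-1559.7) + 1·(-2058.3)]
= -291.0 kJ/mol

ΔH° = -291.0 kJ/mol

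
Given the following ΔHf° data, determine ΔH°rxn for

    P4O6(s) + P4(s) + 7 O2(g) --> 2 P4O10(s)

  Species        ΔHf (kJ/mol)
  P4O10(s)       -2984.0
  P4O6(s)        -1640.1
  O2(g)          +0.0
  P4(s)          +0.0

Products: 2·(-2984.0) = -5968.0
Reactants: 1·(-1640.1) + 1·(+0.0) + 7·(+0.0) = -1640.1
ΔH°rxn = (-5968.0) − (-1640.1) = -4327.9 kJ/mol

ΔH°rxn = -4327.9 kJ/mol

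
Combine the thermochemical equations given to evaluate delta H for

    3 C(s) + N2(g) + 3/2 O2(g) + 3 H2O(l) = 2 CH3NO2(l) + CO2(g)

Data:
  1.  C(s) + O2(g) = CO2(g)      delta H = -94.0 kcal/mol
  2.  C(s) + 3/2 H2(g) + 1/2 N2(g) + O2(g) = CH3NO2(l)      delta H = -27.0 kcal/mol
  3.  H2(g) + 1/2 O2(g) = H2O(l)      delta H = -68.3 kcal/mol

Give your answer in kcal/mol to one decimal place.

delta H = 56.9 kcal/mol

eq. 1 as written (CO2(g) already on the product side): -94.0 kcal/mol
eq. 2 × 2 (×2 to match 2 CH3NO2(l) in the target): (2)·(-27.0) = -54.0 kcal/mol
eq. 3 reversed and × 3 (H2O(l) must end up as a reactant; scale by 3 for the 3 H2O(l)): (-3)·(-68.3) = +204.9 kcal/mol
Since enthalpy is a state function, delta H = (-94.0) + (-54.0) + (+204.9) = 56.9 kcal/mol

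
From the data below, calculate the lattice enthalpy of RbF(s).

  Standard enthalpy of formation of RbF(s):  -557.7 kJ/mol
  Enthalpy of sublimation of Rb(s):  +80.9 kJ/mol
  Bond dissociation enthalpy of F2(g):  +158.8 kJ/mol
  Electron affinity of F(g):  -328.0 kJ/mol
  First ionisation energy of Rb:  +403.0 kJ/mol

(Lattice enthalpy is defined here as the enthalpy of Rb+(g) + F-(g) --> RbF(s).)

ΔHf° = 1·ΔHsub + 1·(ΣIE) + 1/2·D(F2) + 1·EA + U
-557.7 = 1·(+80.9) + 1·(+403.0) + 1/2·(+158.8) + 1·(-328.0) + U
U = -557.7 − (+235.3) = -793.0 kJ/mol

U = -793.0 kJ/mol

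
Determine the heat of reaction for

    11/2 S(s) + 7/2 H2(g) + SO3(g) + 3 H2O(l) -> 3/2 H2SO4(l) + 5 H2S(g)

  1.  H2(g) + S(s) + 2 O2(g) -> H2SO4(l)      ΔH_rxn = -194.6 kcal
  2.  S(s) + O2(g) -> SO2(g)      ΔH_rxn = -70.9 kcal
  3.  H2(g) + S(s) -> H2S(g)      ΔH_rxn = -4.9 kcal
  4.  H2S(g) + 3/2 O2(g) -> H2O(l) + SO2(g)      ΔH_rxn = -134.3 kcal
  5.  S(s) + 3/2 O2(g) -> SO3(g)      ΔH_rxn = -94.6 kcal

eq. 1 × 3/2: (3/2)·(-194.6) = -291.9 kcal
eq. 2 × 3: (3)·(-70.9) = -212.7 kcal
eq. 3 × 2: (2)·(-4.9) = -9.8 kcal
eq. 4 reversed and × 3: (-3)·(-134.3) = +402.9 kcal
eq. 5 reversed: +94.6 kcal
Summing the manipulated equations, ΔH_rxn = (-291.9) + (-212.7) + (-9.8) + (+402.9) + (+94.6) = -16.9 kcal

ΔH_rxn = -16.9 kcal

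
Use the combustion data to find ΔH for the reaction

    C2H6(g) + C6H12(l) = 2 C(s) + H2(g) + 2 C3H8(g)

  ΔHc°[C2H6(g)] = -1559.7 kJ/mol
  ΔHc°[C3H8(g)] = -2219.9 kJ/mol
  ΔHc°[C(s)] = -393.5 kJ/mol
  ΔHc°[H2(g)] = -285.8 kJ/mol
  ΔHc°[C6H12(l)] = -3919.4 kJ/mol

Using ΔH = Σ nΔHc°(reactants) − Σ nΔHc°(products):
= [1·(-1559.7) + 1·(-3919.4)] − [2·(-393.5) + 1·(-285.8) + 2·(-2219.9)]
= 33.5 kJ/mol

ΔH = 33.5 kJ/mol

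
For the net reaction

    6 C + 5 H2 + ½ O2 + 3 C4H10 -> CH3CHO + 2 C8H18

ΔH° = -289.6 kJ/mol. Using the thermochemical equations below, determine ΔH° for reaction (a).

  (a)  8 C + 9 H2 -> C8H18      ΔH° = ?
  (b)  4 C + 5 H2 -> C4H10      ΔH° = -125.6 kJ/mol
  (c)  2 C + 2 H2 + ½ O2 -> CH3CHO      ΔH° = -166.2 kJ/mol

ΔH° = -250.1 kJ/mol

(a) × 2: contributes 2·x
(b) reversed and × 3: (-3)·(-125.6) = +376.8 kJ/mol
(c) as written: -166.2 kJ/mol
-289.6 = (+376.8) + (-166.2) + 2·x
x = (-289.6 − (+210.6)) / (2) = -250.1 kJ/mol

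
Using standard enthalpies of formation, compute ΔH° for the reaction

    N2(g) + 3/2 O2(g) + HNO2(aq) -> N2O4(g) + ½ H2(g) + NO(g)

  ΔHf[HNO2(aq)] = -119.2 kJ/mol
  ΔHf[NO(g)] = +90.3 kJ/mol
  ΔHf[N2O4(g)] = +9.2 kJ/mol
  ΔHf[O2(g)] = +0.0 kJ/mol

ΔH° = 218.7 kJ/mol

Products: 1·(+9.2) + 1/2·(+0.0) + 1·(+90.3) = +99.5
Reactants: 1·(+0.0) + 3/2·(+0.0) + 1·(-119.2) = -119.2
ΔH° = (+99.5) − (-119.2) = 218.7 kJ/mol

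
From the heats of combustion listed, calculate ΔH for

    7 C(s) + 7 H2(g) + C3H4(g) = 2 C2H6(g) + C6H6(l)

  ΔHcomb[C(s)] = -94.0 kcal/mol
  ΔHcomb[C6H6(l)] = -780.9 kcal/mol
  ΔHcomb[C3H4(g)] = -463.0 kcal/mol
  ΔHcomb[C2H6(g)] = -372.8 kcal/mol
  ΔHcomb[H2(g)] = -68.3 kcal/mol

Using ΔH = Σ nΔHc°(reactants) − Σ nΔHc°(products):
= [7·(-94.0) + 7·(-68.3) + 1·(-463.0)] − [2·(-372.8) + 1·(-780.9)]
= -72.6 kcal/mol

ΔH = -72.6 kcal/mol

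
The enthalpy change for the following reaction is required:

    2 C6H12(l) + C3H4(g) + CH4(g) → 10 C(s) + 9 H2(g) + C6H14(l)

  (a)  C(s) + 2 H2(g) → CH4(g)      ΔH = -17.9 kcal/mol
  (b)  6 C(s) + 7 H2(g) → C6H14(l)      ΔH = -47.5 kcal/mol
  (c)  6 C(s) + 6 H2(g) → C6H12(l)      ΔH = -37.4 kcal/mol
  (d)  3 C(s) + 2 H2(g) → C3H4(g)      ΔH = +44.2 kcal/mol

(a) reversed: +17.9 kcal/mol
(b) as written: -47.5 kcal/mol
(c) reversed and × 2: (-2)·(-37.4) = +74.8 kcal/mol
(d) reversed: -44.2 kcal/mol
ΔH = (+17.9) + (-47.5) + (+74.8) + (-44.2) = 1.0 kcal/mol

ΔH = 1.0 kcal/mol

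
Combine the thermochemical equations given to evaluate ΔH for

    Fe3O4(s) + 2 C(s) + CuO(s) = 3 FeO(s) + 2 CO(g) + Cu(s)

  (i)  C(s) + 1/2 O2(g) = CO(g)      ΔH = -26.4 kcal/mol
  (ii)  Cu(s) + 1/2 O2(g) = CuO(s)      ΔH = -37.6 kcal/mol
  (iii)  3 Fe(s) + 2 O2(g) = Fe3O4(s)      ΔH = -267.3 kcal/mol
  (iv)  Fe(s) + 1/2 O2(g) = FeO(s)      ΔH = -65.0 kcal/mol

(i) × 2: (2)·(-26.4) = -52.8 kcal/mol
(ii) reversed: +37.6 kcal/mol
(iii) reversed: +267.3 kcal/mol
(iv) × 3: (3)·(-65.0) = -195.0 kcal/mol
Since enthalpy is a state function, ΔH = (-52.8) + (+37.6) + (+267.3) + (-195.0) = 57.1 kcal/mol

ΔH = 57.1 kcal/mol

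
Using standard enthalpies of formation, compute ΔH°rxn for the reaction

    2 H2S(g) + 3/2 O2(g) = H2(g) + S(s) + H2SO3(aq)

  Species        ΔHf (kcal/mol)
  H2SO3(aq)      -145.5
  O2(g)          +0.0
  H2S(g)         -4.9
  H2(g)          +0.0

ΔH°rxn = Σ nΔHf°(products) − Σ nΔHf°(reactants).
Products: 1·(+0.0) + 1·(+0.0) + 1·(-145.5) = -145.5
Reactants: 2·(-4.9) + 3/2·(+0.0) = -9.8
ΔH°rxn = (-145.5) − (-9.8) = -135.7 kcal/mol

ΔH°rxn = -135.7 kcal/mol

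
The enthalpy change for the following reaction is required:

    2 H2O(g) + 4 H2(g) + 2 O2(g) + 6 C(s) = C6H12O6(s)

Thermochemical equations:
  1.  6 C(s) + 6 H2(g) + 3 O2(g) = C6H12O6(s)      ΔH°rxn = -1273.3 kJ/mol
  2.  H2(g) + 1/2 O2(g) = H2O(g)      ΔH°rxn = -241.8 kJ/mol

eq. 1 as written: -1273.3 kJ/mol
eq. 2 reversed and × 2: (-2)·(-241.8) = +483.6 kJ/mol
Summing the manipulated equations, ΔH°rxn = (-1273.3) + (+483.6) = -789.7 kJ/mol

ΔH°rxn = -789.7 kJ/mol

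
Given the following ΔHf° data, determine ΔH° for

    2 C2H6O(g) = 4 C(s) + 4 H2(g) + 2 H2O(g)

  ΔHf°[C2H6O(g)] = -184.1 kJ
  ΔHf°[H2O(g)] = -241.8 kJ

ΔH° = -115.4 kJ

ΔH°rxn = Σ nΔHf°(products) − Σ nΔHf°(reactants).
Products: 4·(+0.0) + 4·(+0.0) + 2·(-241.8) = -483.6
Reactants: 2·(-184.1) = -368.2
ΔH° = (-483.6) − (-368.2) = -115.4 kJ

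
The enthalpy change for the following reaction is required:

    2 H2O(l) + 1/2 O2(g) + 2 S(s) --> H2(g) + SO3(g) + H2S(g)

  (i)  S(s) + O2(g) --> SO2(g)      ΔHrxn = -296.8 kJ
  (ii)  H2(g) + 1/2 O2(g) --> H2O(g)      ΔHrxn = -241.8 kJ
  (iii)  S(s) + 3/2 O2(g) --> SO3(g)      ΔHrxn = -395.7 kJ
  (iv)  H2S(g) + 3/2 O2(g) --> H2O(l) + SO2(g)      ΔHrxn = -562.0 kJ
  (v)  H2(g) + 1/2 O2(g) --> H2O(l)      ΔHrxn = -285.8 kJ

ΔHrxn = 155.3 kJ

(i) as written: -296.8 kJ
(ii): not needed.
(iii) as written: -395.7 kJ
(iv) reversed: +562.0 kJ
(v) reversed: +285.8 kJ
Summing the manipulated equations, ΔHrxn = (-296.8) + (-395.7) + (+562.0) + (+285.8) = 155.3 kJ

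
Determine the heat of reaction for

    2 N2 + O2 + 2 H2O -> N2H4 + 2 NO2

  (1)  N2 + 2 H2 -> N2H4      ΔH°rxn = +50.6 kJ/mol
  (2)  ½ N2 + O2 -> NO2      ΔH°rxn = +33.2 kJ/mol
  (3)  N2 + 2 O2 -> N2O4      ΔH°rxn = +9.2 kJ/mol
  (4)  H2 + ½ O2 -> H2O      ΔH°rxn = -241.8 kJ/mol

(1) as written: +50.6 kJ/mol
(2) × 2: (2)·(+33.2) = +66.4 kJ/mol
(3): not needed.
(4) reversed and × 2: (-2)·(-241.8) = +483.6 kJ/mol
ΔH°rxn = (1)·(+50.6) + (2)·(+33.2) + (-2)·(-241.8) = 600.6 kJ/mol

ΔH°rxn = 600.6 kJ/mol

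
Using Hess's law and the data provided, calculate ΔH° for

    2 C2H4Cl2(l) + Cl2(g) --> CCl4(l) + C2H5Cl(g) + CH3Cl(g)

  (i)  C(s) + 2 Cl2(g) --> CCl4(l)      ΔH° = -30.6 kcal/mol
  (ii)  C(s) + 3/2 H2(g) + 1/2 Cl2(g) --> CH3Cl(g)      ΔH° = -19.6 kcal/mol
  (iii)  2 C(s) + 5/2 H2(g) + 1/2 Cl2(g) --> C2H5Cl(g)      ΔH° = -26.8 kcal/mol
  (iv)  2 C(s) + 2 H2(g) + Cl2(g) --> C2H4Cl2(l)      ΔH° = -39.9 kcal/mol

ΔH° = 2.8 kcal/mol

(i) as written (CCl4(l) already on the product side): -30.6 kcal/mol
(ii) as written (CH3Cl(g) already on the product side): -19.6 kcal/mol
(iii) as written (C2H5Cl(g) already on the product side): -26.8 kcal/mol
(iv) reversed and × 2 (reverse to put C2H4Cl2(l) on the reactant side; scale by 2 for the 2 C2H4Cl2(l)): (-2)·(-39.9) = +79.8 kcal/mol
Summing the manipulated equations, ΔH° = (-30.6) + (-19.6) + (-26.8) + (+79.8) = 2.8 kcal/mol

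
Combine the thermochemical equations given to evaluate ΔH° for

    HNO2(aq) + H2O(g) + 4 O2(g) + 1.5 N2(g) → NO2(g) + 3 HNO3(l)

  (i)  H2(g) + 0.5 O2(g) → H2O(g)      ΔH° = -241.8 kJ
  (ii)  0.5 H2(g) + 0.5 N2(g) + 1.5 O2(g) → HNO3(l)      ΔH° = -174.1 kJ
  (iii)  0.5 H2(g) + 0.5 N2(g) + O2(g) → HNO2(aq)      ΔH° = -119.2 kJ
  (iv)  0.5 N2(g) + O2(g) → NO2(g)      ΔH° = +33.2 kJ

ΔH° = -128.1 kJ

(i) reversed (H2O(g) must end up as a reactant): +241.8 kJ
(ii) × 3 (×3 to match 3 HNO3(l) in the target): (3)·(-174.1) = -522.3 kJ
(iii) reversed (HNO2(aq) must end up as a reactant): +119.2 kJ
(iv) as written (NO2(g) already on the product side): +33.2 kJ
Combining the equations, ΔH° = (+241.8) + (-522.3) + (+119.2) + (+33.2) = -128.1 kJ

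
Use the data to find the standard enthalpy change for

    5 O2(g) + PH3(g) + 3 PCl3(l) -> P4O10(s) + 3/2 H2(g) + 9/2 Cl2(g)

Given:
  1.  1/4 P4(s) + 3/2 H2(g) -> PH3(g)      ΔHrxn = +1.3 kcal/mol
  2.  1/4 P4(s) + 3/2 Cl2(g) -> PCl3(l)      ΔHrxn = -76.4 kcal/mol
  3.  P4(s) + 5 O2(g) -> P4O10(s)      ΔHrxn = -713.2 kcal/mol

ΔHrxn = -485.3 kcal/mol

eq. 1 reversed (PH3(g) must end up as a reactant): -1.3 kcal/mol
eq. 2 reversed and × 3 (reverse to put PCl3(l) on the reactant side; ×3 to match 3 PCl3(l) in the target): (-3)·(-76.4) = +229.2 kcal/mol
eq. 3 as written (P4O10(s) already on the product side): -713.2 kcal/mol
ΔHrxn = (-1.3) + (+229.2) + (-713.2) = -485.3 kcal/mol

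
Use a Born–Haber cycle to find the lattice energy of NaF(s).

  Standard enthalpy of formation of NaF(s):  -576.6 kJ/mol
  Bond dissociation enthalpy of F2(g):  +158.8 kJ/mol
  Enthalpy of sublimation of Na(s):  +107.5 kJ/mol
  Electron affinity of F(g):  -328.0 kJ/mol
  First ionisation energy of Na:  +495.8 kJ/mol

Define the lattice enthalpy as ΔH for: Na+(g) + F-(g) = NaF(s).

ΔHf° = 1·ΔHsub + 1·(ΣIE) + 1/2·D(F2) + 1·EA + U
-576.6 = 1·(+107.5) + 1·(+495.8) + 1/2·(+158.8) + 1·(-328.0) + U
U = -576.6 − (+354.7) = -931.3 kJ/mol

U = -931.3 kJ/mol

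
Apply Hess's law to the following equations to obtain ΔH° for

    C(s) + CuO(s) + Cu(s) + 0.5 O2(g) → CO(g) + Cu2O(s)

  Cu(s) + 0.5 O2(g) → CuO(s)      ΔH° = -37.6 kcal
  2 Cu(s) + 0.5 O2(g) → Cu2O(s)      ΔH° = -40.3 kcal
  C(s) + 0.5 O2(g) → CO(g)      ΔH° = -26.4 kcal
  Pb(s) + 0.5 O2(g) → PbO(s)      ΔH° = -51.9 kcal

equation 1 reversed (CuO(s) must end up as a reactant): +37.6 kcal
equation 2 as written (Cu2O(s) already on the product side): -40.3 kcal
equation 3 as written (CO(g) already on the product side): -26.4 kcal
equation 4: not needed (PbO(s) appears nowhere else).
Combining the equations, ΔH° = (-1)·(-37.6) + (1)·(-40.3) + (1)·(-26.4) = -29.1 kcal

ΔH° = -29.1 kcal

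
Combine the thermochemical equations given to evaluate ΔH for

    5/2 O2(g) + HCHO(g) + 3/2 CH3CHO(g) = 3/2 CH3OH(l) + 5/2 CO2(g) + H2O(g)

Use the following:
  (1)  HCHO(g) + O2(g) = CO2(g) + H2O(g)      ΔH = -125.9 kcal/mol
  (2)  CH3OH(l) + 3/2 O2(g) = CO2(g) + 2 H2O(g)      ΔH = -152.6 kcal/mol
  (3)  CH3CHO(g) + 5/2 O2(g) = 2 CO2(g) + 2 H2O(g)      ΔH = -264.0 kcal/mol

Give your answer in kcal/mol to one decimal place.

ΔH = -293.0 kcal/mol

(1) as written (HCHO(g) already on the reactant side): -125.9 kcal/mol
(2) reversed and × 3/2 (reverse to put CH3OH(l) on the product side; ×3/2 to match 3/2 CH3OH(l) in the target): (-3/2)·(-152.6) = +228.9 kcal/mol
(3) × 3/2 (scale by 3/2 for the 3/2 CH3CHO(g)): (3/2)·(-264.0) = -396.0 kcal/mol
ΔH = (1)·(-125.9) + (-3/2)·(-152.6) + (3/2)·(-264.0) = -293.0 kcal/mol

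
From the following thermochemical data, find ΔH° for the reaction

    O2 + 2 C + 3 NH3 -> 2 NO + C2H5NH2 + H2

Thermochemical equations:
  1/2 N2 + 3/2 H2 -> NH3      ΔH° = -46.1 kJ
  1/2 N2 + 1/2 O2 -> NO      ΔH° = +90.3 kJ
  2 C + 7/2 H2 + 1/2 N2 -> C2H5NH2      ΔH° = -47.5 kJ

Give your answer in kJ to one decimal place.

ΔH° = 271.4 kJ

equation 1 reversed and × 3: (-3)·(-46.1) = +138.3 kJ
equation 2 × 2: (2)·(+90.3) = +180.6 kJ
equation 3 as written: -47.5 kJ
ΔH° = (-3)·(-46.1) + (2)·(+90.3) + (1)·(-47.5) = 271.4 kJ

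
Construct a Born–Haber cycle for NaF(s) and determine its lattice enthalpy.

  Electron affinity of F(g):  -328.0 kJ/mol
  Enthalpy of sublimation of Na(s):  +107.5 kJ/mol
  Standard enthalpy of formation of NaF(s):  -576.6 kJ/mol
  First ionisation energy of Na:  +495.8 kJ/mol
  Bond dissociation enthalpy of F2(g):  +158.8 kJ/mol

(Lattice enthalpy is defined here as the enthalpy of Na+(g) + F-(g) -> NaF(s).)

U = -931.3 kJ/mol

ΔHf° = 1·ΔHsub + 1·(ΣIE) + 1/2·D(F2) + 1·EA + U
-576.6 = 1·(+107.5) + 1·(+495.8) + 1/2·(+158.8) + 1·(-328.0) + U
U = -576.6 − (+354.7) = -931.3 kJ/mol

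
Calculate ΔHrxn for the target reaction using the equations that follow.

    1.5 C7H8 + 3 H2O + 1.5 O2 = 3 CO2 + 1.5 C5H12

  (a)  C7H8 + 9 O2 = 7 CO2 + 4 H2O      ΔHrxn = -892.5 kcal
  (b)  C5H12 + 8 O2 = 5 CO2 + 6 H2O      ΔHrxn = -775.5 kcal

(a) × 3/2 (×3/2 to match 3/2 C7H8 in the target): (3/2)·(-892.5) = -1338.75 kcal
(b) reversed and × 3/2 (reverse to put C5H12 on the product side; ×3/2 to match 3/2 C5H12 in the target): (-3/2)·(-775.5) = +1163.25 kcal
By Hess's law, ΔHrxn = (-1338.75) + (+1163.25) = -175.5 kcal

ΔHrxn = -175.5 kcal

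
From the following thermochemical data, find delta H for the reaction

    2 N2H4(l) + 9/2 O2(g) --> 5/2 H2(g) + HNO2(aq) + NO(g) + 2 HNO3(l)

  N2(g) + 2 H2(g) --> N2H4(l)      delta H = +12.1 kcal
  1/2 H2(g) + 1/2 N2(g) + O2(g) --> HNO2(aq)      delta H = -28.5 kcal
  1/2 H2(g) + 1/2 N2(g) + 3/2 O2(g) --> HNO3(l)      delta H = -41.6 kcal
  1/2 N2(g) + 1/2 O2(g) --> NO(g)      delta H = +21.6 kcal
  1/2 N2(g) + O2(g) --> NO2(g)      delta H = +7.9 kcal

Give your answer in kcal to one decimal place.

equation 1 reversed and × 2: (-2)·(+12.1) = -24.2 kcal
equation 2 as written: -28.5 kcal
equation 3 × 2: (2)·(-41.6) = -83.2 kcal
equation 4 as written: +21.6 kcal
equation 5: not needed.
delta H = (-2)·(+12.1) + (1)·(-28.5) + (2)·(-41.6) + (1)·(+21.6) = -114.3 kcal

delta H = -114.3 kcal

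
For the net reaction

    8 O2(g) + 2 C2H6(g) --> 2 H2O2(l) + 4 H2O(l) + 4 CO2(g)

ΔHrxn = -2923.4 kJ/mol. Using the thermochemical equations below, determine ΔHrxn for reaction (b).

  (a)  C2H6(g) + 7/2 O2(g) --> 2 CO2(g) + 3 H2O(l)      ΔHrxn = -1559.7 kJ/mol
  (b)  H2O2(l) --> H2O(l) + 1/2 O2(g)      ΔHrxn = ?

(a) × 2: (2)·(-1559.7) = -3119.4 kJ/mol
(b) reversed and × 2: contributes −2·x
-2923.4 = (-3119.4) − 2·x
x = (-2923.4 − (-3119.4)) / (-2) = -98.0 kJ/mol

ΔHrxn = -98.0 kJ/mol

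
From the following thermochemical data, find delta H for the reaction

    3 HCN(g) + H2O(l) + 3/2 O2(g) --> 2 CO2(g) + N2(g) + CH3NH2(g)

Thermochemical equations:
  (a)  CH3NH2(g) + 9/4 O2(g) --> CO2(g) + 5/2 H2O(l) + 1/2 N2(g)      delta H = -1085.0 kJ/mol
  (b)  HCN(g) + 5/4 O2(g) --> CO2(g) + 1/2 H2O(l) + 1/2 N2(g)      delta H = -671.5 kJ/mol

delta H = -929.5 kJ/mol

(a) reversed (reverse to put CH3NH2(g) on the product side): +1085.0 kJ/mol
(b) × 3 (×3 to match 3 HCN(g) in the target): (3)·(-671.5) = -2014.5 kJ/mol
Since enthalpy is a state function, delta H = (-1)·(-1085.0) + (3)·(-671.5) = -929.5 kJ/mol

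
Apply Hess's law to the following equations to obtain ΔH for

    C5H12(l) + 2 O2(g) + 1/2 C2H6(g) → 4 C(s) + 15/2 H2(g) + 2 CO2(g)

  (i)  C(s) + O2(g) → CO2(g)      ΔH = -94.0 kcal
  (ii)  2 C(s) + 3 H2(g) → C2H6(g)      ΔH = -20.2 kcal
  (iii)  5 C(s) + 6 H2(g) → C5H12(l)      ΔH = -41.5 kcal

(i) × 2: (2)·(-94.0) = -188.0 kcal
(ii) reversed and × 1/2: (-1/2)·(-20.2) = +10.1 kcal
(iii) reversed: +41.5 kcal
Since enthalpy is a state function, ΔH = (2)·(-94.0) + (-1/2)·(-20.2) + (-1)·(-41.5) = -136.4 kcal

ΔH = -136.4 kcal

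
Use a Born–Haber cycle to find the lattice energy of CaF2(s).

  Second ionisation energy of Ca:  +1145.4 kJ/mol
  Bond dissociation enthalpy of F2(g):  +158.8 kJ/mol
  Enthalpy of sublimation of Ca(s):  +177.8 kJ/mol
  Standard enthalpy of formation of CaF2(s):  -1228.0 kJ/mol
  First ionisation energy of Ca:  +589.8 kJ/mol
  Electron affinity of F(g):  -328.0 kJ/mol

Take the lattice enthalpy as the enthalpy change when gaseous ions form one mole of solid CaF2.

U = -2643.8 kJ/mol

ΔHf° = 1·ΔHsub + 1·(ΣIE) + 1·D(F2) + 2·EA + U
-1228.0 = 1·(+177.8) + 1·(+1735.2) + 1·(+158.8) + 2·(-328.0) + U
U = -1228.0 − (+1415.8) = -2643.8 kJ/mol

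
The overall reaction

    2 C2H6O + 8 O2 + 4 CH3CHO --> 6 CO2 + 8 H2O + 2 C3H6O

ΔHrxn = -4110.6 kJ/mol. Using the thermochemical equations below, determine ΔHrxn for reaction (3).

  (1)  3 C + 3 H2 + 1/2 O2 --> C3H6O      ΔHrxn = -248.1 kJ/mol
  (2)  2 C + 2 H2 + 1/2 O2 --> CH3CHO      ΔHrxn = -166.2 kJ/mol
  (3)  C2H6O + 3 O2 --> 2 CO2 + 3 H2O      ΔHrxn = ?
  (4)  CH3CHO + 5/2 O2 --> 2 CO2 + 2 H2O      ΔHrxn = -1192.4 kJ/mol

(1) × 2: (2)·(-248.1) = -496.2 kJ/mol
(2) reversed and × 3: (-3)·(-166.2) = +498.6 kJ/mol
(3) × 2: contributes 2·x
(4) as written: -1192.4 kJ/mol
-4110.6 = (-496.2) + (+498.6) + (-1192.4) + 2·x
x = (-4110.6 − (-1190.0)) / (2) = -1460.3 kJ/mol

ΔHrxn = -1460.3 kJ/mol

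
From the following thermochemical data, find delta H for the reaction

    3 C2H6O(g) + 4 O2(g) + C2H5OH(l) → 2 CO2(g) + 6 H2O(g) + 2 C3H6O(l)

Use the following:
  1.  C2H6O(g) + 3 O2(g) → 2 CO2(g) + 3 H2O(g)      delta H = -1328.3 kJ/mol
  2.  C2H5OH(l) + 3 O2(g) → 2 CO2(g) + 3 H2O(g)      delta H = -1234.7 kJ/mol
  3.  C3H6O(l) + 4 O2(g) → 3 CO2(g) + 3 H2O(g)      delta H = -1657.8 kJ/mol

delta H = -1904.0 kJ/mol

eq. 1 × 3 (×3 to match 3 C2H6O(g) in the target): (3)·(-1328.3) = -3984.9 kJ/mol
eq. 2 as written (C2H5OH(l) already on the reactant side): -1234.7 kJ/mol
eq. 3 reversed and × 2 (C3H6O(l) must end up as a product; ×2 to match 2 C3H6O(l) in the target): (-2)·(-1657.8) = +3315.6 kJ/mol
Summing the manipulated equations, delta H = (-3984.9) + (-1234.7) + (+3315.6) = -1904.0 kJ/mol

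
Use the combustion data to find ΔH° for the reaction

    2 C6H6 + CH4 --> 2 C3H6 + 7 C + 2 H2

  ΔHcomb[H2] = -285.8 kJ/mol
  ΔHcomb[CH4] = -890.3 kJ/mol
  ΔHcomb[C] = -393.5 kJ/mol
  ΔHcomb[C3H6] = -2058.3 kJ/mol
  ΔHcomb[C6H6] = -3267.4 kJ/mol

ΔH° = 17.6 kJ/mol

Using ΔH = Σ nΔHc°(reactants) − Σ nΔHc°(products):
= [2·(-3267.4) + 1·(-890.3)] − [2·(-2058.3) + 7·(-393.5) + 2·(-285.8)]
= 17.6 kJ/mol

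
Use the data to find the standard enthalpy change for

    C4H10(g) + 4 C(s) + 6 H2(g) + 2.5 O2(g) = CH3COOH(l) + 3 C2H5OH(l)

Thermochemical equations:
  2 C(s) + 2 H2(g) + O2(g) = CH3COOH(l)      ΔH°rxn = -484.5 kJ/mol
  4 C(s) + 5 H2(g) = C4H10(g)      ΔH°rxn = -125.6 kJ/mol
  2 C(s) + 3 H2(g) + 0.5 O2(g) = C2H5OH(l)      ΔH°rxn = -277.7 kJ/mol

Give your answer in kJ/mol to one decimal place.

ΔH°rxn = -1192.0 kJ/mol

equation 1 as written: -484.5 kJ/mol
equation 2 reversed: +125.6 kJ/mol
equation 3 × 3: (3)·(-277.7) = -833.1 kJ/mol
Combining the equations, ΔH°rxn = (-484.5) + (+125.6) + (-833.1) = -1192.0 kJ/mol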